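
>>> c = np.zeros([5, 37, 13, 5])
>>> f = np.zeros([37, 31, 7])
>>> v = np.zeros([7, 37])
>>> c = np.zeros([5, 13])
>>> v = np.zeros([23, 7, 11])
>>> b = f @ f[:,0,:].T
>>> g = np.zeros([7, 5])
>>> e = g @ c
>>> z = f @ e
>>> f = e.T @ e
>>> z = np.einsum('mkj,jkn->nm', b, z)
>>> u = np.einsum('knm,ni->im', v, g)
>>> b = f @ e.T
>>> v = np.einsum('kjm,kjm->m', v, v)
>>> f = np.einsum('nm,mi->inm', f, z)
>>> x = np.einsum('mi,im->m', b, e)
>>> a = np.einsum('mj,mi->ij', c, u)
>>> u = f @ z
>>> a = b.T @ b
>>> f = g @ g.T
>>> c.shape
(5, 13)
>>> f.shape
(7, 7)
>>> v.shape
(11,)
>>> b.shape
(13, 7)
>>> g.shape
(7, 5)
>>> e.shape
(7, 13)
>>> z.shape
(13, 37)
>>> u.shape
(37, 13, 37)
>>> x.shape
(13,)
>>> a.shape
(7, 7)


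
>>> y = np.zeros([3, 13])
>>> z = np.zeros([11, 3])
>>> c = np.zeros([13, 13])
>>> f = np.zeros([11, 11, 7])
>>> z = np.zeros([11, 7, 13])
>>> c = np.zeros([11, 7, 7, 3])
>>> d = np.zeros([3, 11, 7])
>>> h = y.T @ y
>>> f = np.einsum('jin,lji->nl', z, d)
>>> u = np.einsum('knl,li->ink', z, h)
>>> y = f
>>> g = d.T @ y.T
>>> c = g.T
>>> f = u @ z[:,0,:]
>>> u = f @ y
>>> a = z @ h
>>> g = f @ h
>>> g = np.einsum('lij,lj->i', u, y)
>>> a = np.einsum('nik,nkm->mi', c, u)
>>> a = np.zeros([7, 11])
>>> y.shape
(13, 3)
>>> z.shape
(11, 7, 13)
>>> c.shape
(13, 11, 7)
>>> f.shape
(13, 7, 13)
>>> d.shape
(3, 11, 7)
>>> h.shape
(13, 13)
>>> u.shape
(13, 7, 3)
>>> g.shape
(7,)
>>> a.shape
(7, 11)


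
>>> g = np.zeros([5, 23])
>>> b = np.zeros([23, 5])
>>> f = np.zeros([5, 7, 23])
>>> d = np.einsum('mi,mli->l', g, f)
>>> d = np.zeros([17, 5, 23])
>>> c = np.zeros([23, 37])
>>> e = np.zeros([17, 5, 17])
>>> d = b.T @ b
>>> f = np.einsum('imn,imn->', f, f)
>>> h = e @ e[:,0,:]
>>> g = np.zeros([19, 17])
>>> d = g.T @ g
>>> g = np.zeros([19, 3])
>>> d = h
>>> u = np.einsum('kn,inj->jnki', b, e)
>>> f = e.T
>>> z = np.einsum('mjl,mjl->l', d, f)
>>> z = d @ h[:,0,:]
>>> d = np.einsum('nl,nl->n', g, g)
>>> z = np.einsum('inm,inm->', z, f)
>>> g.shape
(19, 3)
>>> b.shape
(23, 5)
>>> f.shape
(17, 5, 17)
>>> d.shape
(19,)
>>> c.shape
(23, 37)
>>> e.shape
(17, 5, 17)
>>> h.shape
(17, 5, 17)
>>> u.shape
(17, 5, 23, 17)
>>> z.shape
()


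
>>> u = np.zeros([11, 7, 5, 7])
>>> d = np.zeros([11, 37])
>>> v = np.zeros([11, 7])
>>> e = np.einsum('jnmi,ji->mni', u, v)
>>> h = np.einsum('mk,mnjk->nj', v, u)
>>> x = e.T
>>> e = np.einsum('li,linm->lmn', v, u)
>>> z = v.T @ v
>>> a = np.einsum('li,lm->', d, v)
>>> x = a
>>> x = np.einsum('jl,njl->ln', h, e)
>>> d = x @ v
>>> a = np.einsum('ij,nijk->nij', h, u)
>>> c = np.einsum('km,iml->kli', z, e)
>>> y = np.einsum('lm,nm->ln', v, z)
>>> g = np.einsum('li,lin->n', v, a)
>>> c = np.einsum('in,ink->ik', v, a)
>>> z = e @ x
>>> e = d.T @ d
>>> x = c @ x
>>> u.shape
(11, 7, 5, 7)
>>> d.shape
(5, 7)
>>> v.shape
(11, 7)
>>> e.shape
(7, 7)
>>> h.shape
(7, 5)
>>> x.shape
(11, 11)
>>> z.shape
(11, 7, 11)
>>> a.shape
(11, 7, 5)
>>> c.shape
(11, 5)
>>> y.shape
(11, 7)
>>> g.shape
(5,)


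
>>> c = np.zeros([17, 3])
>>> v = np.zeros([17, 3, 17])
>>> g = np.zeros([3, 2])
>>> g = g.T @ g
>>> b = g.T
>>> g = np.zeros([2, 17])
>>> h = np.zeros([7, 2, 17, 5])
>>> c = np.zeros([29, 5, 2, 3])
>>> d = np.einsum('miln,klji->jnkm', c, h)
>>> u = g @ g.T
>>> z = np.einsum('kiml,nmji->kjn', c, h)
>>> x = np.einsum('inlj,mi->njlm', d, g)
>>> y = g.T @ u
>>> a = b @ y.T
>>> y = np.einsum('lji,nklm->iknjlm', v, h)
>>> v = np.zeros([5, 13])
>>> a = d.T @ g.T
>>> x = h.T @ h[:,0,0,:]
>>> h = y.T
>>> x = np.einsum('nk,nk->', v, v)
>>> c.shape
(29, 5, 2, 3)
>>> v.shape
(5, 13)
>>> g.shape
(2, 17)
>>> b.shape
(2, 2)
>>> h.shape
(5, 17, 3, 7, 2, 17)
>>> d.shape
(17, 3, 7, 29)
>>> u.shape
(2, 2)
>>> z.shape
(29, 17, 7)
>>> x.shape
()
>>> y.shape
(17, 2, 7, 3, 17, 5)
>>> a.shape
(29, 7, 3, 2)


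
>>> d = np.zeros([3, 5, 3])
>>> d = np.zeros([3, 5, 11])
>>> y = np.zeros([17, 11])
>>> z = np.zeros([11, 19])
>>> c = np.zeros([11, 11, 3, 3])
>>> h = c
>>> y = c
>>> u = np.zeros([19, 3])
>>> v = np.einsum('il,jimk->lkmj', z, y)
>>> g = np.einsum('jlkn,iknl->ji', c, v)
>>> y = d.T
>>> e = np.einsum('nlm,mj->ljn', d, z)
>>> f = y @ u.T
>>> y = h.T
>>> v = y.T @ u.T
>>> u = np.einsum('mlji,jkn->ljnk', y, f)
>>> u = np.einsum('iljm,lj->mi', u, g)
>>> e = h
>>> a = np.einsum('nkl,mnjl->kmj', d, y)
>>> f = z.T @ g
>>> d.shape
(3, 5, 11)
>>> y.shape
(3, 3, 11, 11)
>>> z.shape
(11, 19)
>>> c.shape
(11, 11, 3, 3)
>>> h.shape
(11, 11, 3, 3)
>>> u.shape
(5, 3)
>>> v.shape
(11, 11, 3, 19)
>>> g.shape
(11, 19)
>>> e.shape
(11, 11, 3, 3)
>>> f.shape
(19, 19)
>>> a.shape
(5, 3, 11)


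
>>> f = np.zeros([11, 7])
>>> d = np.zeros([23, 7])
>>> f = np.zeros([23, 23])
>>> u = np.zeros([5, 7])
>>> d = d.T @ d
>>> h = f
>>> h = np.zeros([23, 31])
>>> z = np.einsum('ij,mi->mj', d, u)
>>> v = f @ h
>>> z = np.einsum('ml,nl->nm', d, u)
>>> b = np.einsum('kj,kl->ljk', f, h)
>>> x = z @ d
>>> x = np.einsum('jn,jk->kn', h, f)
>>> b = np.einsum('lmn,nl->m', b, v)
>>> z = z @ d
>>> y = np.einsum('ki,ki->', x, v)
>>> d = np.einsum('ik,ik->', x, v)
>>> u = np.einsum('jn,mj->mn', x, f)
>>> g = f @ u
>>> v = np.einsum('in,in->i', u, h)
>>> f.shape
(23, 23)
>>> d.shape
()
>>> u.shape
(23, 31)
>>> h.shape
(23, 31)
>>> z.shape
(5, 7)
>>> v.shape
(23,)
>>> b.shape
(23,)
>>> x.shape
(23, 31)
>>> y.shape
()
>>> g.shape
(23, 31)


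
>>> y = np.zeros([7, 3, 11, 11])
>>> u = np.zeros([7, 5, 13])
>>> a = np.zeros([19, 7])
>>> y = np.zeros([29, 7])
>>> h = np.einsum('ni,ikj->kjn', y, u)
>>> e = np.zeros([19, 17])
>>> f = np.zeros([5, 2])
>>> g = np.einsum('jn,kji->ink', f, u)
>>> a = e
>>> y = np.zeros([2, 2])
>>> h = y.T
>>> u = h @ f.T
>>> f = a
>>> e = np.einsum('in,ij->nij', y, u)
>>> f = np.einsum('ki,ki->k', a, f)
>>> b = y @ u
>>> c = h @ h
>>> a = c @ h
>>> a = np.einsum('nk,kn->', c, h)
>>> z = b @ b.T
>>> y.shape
(2, 2)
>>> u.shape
(2, 5)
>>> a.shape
()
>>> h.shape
(2, 2)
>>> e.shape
(2, 2, 5)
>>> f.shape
(19,)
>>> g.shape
(13, 2, 7)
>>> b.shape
(2, 5)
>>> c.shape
(2, 2)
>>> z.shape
(2, 2)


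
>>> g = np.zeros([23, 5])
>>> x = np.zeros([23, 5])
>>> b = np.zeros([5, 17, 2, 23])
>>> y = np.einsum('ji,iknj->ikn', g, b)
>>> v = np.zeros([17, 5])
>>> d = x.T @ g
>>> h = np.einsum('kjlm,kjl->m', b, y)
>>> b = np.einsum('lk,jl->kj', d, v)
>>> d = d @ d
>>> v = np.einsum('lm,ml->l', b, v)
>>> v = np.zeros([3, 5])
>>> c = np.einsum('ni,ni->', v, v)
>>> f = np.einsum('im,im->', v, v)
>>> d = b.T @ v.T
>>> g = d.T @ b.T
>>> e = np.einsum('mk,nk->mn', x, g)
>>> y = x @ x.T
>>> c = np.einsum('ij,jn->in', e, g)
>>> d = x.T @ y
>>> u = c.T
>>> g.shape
(3, 5)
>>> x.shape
(23, 5)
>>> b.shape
(5, 17)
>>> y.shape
(23, 23)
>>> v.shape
(3, 5)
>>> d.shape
(5, 23)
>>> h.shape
(23,)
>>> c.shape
(23, 5)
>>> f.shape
()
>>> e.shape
(23, 3)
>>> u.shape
(5, 23)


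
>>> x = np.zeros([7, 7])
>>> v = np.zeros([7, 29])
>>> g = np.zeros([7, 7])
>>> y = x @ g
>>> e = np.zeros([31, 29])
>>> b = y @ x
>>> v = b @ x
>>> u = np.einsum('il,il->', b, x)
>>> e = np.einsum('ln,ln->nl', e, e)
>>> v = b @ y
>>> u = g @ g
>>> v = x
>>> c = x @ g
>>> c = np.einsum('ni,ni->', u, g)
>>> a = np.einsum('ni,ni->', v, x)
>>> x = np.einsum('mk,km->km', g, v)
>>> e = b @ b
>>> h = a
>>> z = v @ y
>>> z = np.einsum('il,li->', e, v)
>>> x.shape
(7, 7)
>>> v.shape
(7, 7)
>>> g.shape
(7, 7)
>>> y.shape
(7, 7)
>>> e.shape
(7, 7)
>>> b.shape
(7, 7)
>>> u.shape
(7, 7)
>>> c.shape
()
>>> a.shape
()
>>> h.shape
()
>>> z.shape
()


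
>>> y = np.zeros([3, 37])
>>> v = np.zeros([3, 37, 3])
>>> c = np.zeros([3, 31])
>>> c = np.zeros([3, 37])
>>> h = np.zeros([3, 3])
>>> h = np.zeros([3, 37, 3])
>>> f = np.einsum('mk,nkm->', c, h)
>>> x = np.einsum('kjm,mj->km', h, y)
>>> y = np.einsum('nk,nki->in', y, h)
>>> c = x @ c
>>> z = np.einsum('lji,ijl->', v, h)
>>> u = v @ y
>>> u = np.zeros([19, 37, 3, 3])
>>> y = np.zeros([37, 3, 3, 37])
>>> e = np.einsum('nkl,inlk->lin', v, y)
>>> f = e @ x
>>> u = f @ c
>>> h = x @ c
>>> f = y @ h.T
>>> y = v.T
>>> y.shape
(3, 37, 3)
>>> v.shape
(3, 37, 3)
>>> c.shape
(3, 37)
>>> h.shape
(3, 37)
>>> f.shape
(37, 3, 3, 3)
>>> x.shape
(3, 3)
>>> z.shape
()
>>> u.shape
(3, 37, 37)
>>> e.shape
(3, 37, 3)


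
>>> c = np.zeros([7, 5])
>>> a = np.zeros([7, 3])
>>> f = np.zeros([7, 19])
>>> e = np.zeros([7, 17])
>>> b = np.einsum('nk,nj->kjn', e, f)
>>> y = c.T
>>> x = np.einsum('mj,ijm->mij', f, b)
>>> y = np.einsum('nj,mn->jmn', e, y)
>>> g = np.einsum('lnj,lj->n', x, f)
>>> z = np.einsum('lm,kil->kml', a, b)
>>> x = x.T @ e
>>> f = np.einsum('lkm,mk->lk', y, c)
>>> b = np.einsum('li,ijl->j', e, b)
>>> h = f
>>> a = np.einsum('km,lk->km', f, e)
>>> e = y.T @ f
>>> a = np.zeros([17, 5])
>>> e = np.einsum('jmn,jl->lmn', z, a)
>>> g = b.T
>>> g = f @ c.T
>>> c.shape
(7, 5)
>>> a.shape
(17, 5)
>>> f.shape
(17, 5)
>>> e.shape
(5, 3, 7)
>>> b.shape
(19,)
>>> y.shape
(17, 5, 7)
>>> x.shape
(19, 17, 17)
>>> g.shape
(17, 7)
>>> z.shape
(17, 3, 7)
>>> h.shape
(17, 5)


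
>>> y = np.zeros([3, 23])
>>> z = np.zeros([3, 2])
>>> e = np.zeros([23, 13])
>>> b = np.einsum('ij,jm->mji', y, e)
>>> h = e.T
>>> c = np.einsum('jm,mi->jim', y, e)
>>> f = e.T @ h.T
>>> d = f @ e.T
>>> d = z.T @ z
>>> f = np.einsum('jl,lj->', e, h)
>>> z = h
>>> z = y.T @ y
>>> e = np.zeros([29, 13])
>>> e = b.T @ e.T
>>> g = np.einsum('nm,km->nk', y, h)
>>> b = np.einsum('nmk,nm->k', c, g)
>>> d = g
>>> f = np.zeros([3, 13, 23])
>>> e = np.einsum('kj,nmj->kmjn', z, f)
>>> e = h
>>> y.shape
(3, 23)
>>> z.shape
(23, 23)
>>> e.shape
(13, 23)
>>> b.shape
(23,)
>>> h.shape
(13, 23)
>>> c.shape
(3, 13, 23)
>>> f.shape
(3, 13, 23)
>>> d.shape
(3, 13)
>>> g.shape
(3, 13)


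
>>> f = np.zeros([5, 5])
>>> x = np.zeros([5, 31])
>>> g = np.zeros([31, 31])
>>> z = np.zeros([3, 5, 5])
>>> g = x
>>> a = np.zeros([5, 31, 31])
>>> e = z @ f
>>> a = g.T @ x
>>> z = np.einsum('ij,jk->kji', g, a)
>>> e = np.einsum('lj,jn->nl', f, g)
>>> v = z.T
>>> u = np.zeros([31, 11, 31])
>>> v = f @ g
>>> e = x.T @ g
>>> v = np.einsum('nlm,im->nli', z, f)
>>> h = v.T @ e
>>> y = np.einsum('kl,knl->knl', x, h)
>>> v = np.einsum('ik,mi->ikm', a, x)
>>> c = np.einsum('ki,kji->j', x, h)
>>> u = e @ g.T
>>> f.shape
(5, 5)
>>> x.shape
(5, 31)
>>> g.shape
(5, 31)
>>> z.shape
(31, 31, 5)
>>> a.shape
(31, 31)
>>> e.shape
(31, 31)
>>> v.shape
(31, 31, 5)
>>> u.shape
(31, 5)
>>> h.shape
(5, 31, 31)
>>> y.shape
(5, 31, 31)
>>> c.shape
(31,)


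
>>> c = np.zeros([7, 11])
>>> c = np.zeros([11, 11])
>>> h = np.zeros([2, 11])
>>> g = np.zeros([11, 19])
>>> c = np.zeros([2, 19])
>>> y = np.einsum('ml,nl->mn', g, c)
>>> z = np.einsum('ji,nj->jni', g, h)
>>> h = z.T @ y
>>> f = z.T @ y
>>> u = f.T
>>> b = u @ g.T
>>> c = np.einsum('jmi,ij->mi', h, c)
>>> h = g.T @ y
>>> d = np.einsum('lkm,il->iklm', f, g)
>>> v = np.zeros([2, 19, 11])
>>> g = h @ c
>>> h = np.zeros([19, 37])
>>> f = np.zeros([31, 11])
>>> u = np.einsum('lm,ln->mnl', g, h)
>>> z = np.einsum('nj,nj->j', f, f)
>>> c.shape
(2, 2)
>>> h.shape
(19, 37)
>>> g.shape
(19, 2)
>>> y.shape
(11, 2)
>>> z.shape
(11,)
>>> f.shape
(31, 11)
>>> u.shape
(2, 37, 19)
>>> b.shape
(2, 2, 11)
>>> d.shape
(11, 2, 19, 2)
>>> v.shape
(2, 19, 11)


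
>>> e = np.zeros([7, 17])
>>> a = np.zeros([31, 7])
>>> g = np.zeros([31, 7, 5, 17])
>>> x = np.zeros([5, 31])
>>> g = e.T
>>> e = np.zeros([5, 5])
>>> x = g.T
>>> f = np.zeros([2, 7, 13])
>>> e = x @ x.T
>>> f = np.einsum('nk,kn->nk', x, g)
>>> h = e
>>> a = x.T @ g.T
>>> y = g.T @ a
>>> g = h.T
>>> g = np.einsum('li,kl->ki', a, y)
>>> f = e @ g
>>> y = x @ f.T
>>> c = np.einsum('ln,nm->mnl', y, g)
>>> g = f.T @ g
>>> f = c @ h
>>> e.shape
(7, 7)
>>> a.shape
(17, 17)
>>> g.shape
(17, 17)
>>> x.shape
(7, 17)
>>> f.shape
(17, 7, 7)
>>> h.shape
(7, 7)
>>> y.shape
(7, 7)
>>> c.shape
(17, 7, 7)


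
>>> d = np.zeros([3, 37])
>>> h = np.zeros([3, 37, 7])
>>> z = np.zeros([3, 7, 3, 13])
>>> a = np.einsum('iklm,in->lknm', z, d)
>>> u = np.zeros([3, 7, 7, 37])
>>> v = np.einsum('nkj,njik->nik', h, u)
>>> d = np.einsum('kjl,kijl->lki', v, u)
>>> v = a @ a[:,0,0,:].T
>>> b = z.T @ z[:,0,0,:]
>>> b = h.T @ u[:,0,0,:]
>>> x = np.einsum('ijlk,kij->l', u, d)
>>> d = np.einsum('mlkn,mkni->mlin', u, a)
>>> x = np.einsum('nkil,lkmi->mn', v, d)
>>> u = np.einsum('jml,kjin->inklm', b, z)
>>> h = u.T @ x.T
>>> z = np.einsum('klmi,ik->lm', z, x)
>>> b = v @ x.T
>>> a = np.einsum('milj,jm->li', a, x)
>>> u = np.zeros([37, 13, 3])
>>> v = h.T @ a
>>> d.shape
(3, 7, 13, 37)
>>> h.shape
(37, 37, 3, 13, 13)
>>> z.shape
(7, 3)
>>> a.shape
(37, 7)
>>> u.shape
(37, 13, 3)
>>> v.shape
(13, 13, 3, 37, 7)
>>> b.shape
(3, 7, 37, 13)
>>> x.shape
(13, 3)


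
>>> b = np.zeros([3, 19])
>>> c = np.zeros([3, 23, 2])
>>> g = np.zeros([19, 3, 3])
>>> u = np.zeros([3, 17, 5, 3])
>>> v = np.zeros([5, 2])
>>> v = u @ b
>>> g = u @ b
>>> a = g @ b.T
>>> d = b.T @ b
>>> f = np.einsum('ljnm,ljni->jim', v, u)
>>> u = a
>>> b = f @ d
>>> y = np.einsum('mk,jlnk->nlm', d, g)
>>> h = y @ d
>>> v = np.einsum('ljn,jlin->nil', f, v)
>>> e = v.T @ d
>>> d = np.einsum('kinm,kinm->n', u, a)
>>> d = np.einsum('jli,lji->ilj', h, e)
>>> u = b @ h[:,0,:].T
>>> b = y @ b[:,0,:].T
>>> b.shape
(5, 17, 17)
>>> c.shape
(3, 23, 2)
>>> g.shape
(3, 17, 5, 19)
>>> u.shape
(17, 3, 5)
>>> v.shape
(19, 5, 17)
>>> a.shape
(3, 17, 5, 3)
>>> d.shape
(19, 17, 5)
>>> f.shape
(17, 3, 19)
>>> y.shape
(5, 17, 19)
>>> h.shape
(5, 17, 19)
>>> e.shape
(17, 5, 19)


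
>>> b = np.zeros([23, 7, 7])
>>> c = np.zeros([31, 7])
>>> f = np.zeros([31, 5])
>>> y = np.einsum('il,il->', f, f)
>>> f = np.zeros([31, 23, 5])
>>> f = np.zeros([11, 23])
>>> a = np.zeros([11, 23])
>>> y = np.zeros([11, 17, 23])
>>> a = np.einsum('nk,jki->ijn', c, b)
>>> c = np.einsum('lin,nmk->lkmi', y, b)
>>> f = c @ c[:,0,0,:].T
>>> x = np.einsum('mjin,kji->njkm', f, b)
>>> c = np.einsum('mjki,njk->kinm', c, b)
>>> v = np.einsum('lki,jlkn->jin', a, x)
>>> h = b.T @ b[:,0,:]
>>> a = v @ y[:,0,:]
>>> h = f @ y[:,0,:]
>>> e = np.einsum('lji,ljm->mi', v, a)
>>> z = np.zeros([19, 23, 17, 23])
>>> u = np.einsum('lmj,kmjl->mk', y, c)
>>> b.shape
(23, 7, 7)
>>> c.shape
(7, 17, 23, 11)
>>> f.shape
(11, 7, 7, 11)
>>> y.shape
(11, 17, 23)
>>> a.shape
(11, 31, 23)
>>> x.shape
(11, 7, 23, 11)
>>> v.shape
(11, 31, 11)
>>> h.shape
(11, 7, 7, 23)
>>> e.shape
(23, 11)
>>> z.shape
(19, 23, 17, 23)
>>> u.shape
(17, 7)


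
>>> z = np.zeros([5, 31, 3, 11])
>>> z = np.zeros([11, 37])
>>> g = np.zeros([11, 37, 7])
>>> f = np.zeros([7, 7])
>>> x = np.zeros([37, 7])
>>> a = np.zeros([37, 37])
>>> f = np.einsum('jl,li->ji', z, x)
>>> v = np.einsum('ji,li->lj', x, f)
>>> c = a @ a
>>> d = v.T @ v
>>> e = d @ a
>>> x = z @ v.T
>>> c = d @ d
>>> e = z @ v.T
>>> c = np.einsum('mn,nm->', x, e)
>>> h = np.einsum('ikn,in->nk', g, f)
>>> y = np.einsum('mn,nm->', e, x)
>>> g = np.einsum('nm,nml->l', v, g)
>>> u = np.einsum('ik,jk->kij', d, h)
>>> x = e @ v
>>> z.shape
(11, 37)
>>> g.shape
(7,)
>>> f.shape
(11, 7)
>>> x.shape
(11, 37)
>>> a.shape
(37, 37)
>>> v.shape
(11, 37)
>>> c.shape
()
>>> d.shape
(37, 37)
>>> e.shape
(11, 11)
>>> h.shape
(7, 37)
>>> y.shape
()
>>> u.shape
(37, 37, 7)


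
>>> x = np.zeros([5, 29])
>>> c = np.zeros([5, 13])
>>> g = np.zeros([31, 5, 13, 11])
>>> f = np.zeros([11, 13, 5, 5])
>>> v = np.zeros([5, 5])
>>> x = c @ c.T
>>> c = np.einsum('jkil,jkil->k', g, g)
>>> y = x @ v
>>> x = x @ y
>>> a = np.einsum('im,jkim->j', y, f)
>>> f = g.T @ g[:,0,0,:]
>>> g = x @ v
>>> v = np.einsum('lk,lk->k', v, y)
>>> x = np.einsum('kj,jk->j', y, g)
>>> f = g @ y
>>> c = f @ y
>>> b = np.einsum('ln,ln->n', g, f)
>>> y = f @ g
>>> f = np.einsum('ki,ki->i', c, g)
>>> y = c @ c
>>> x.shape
(5,)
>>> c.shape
(5, 5)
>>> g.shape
(5, 5)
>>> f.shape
(5,)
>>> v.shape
(5,)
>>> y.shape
(5, 5)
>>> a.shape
(11,)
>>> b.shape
(5,)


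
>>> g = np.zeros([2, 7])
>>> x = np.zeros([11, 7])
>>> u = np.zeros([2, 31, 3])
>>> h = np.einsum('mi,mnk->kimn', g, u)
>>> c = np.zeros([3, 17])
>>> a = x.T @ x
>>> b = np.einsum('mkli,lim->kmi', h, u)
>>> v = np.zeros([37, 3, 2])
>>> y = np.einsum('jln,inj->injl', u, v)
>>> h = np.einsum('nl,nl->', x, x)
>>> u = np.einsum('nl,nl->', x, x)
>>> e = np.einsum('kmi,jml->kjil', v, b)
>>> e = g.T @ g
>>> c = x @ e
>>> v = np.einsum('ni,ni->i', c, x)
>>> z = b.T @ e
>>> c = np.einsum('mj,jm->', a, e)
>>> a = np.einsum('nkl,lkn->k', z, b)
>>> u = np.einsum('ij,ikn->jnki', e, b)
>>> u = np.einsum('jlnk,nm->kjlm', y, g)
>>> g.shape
(2, 7)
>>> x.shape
(11, 7)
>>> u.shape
(31, 37, 3, 7)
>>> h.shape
()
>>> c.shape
()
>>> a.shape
(3,)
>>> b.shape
(7, 3, 31)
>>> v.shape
(7,)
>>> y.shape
(37, 3, 2, 31)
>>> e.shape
(7, 7)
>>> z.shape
(31, 3, 7)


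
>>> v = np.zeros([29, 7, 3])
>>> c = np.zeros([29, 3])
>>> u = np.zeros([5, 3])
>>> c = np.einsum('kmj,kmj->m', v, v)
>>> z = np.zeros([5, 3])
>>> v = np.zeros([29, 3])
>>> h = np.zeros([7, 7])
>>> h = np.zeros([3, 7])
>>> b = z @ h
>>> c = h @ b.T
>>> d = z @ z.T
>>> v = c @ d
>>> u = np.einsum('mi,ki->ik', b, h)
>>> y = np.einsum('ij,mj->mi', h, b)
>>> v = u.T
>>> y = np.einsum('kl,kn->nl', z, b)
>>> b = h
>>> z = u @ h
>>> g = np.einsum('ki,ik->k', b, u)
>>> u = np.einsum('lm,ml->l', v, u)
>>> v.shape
(3, 7)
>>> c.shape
(3, 5)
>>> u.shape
(3,)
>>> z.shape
(7, 7)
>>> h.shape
(3, 7)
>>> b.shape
(3, 7)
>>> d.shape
(5, 5)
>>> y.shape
(7, 3)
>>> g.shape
(3,)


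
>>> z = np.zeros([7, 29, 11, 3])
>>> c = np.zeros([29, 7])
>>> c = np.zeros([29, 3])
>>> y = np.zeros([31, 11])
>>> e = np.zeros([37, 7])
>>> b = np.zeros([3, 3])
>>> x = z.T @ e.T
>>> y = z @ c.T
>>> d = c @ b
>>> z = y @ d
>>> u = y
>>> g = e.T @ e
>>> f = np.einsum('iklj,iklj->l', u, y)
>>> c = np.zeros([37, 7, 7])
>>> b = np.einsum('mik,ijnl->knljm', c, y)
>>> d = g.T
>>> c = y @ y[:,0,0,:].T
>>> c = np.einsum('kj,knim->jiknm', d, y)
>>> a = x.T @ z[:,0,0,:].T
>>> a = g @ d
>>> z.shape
(7, 29, 11, 3)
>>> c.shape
(7, 11, 7, 29, 29)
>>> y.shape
(7, 29, 11, 29)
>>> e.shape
(37, 7)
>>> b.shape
(7, 11, 29, 29, 37)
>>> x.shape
(3, 11, 29, 37)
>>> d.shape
(7, 7)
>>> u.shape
(7, 29, 11, 29)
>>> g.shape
(7, 7)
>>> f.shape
(11,)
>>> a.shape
(7, 7)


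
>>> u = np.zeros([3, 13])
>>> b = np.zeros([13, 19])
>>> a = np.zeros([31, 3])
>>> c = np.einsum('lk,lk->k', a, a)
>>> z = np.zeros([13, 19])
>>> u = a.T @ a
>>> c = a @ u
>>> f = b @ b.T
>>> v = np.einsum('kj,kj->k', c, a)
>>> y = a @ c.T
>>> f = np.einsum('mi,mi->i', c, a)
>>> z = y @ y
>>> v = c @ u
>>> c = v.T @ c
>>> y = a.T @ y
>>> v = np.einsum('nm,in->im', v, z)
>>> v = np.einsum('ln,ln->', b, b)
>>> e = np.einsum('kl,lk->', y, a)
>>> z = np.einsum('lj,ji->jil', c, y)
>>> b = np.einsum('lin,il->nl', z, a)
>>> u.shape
(3, 3)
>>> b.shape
(3, 3)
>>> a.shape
(31, 3)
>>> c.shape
(3, 3)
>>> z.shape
(3, 31, 3)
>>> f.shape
(3,)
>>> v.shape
()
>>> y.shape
(3, 31)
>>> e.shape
()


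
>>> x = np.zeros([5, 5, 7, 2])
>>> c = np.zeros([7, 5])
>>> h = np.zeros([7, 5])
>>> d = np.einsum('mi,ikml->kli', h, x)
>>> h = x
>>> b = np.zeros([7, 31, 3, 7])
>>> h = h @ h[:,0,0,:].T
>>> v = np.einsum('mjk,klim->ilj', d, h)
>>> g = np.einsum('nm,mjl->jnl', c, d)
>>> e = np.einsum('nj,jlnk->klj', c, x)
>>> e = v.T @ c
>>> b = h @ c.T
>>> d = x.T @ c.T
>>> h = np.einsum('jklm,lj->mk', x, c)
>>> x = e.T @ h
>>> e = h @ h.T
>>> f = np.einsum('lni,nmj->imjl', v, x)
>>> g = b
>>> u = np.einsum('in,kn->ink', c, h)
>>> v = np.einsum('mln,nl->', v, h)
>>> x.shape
(5, 5, 5)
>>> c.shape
(7, 5)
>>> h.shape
(2, 5)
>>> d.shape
(2, 7, 5, 7)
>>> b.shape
(5, 5, 7, 7)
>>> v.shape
()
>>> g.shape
(5, 5, 7, 7)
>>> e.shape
(2, 2)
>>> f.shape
(2, 5, 5, 7)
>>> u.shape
(7, 5, 2)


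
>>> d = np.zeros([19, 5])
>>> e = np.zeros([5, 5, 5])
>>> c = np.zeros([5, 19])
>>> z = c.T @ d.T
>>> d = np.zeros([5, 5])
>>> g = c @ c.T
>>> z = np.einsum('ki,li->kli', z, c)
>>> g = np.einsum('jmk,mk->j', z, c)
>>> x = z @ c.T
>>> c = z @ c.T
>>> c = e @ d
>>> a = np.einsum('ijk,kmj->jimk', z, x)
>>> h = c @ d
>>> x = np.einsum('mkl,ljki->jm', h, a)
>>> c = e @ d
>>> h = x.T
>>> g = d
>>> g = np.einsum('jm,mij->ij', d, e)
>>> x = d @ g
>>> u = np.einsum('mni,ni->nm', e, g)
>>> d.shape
(5, 5)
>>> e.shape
(5, 5, 5)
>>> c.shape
(5, 5, 5)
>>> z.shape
(19, 5, 19)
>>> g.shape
(5, 5)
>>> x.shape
(5, 5)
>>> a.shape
(5, 19, 5, 19)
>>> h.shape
(5, 19)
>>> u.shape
(5, 5)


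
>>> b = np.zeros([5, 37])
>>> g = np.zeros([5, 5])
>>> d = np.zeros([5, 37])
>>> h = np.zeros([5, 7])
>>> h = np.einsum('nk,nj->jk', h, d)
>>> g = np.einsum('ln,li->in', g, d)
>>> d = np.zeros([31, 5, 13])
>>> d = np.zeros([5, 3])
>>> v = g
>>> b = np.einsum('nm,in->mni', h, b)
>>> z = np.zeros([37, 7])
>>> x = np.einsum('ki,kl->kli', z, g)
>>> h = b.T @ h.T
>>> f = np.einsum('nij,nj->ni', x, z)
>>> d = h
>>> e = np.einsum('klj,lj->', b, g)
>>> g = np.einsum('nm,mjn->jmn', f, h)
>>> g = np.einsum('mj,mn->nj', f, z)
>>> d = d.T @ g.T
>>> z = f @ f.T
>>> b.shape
(7, 37, 5)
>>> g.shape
(7, 5)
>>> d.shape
(37, 37, 7)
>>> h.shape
(5, 37, 37)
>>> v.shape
(37, 5)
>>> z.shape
(37, 37)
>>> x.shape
(37, 5, 7)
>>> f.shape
(37, 5)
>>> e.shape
()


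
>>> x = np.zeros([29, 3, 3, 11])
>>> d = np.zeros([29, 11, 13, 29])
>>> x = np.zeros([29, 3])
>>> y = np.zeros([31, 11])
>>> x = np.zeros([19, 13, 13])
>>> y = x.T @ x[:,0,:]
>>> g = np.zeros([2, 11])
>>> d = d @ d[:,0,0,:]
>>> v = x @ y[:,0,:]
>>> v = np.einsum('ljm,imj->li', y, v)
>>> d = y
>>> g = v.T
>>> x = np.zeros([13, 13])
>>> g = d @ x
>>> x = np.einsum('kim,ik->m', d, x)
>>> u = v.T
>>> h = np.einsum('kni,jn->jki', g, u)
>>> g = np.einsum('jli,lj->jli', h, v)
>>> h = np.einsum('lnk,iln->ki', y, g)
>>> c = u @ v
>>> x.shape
(13,)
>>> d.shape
(13, 13, 13)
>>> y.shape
(13, 13, 13)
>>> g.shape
(19, 13, 13)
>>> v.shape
(13, 19)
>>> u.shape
(19, 13)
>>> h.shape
(13, 19)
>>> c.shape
(19, 19)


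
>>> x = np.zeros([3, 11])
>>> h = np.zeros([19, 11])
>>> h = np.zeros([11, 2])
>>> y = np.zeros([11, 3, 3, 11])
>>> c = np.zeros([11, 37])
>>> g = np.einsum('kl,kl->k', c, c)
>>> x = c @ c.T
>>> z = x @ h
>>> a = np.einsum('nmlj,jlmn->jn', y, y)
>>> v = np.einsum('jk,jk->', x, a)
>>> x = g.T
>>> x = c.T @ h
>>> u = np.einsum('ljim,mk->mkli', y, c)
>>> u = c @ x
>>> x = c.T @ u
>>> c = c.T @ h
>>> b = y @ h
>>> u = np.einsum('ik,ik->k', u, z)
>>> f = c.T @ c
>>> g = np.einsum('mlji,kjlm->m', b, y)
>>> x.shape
(37, 2)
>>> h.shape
(11, 2)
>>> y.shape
(11, 3, 3, 11)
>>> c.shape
(37, 2)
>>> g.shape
(11,)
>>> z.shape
(11, 2)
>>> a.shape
(11, 11)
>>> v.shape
()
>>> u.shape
(2,)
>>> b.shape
(11, 3, 3, 2)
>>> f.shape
(2, 2)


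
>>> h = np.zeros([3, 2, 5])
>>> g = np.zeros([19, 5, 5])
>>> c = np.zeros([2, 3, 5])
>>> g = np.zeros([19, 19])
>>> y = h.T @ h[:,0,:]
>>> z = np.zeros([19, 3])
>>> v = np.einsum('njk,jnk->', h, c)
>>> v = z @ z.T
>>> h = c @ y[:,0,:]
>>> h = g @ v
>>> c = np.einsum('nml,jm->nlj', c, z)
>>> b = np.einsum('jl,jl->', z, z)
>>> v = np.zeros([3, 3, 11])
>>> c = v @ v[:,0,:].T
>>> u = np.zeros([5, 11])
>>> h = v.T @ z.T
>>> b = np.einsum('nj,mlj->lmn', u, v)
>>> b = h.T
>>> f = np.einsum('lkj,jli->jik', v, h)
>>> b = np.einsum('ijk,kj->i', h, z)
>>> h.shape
(11, 3, 19)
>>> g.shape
(19, 19)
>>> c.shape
(3, 3, 3)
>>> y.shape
(5, 2, 5)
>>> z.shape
(19, 3)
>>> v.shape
(3, 3, 11)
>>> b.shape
(11,)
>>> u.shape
(5, 11)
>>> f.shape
(11, 19, 3)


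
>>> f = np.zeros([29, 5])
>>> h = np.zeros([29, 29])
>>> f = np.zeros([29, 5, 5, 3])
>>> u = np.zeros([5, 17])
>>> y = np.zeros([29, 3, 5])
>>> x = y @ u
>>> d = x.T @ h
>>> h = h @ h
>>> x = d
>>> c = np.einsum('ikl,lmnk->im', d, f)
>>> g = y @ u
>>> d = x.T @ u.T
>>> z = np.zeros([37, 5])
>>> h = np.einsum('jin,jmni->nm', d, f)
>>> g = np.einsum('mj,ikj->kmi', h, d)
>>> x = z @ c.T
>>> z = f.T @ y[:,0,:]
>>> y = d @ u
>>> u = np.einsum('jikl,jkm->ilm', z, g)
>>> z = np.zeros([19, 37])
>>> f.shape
(29, 5, 5, 3)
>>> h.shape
(5, 5)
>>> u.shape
(5, 5, 29)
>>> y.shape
(29, 3, 17)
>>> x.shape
(37, 17)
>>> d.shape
(29, 3, 5)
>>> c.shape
(17, 5)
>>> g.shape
(3, 5, 29)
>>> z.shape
(19, 37)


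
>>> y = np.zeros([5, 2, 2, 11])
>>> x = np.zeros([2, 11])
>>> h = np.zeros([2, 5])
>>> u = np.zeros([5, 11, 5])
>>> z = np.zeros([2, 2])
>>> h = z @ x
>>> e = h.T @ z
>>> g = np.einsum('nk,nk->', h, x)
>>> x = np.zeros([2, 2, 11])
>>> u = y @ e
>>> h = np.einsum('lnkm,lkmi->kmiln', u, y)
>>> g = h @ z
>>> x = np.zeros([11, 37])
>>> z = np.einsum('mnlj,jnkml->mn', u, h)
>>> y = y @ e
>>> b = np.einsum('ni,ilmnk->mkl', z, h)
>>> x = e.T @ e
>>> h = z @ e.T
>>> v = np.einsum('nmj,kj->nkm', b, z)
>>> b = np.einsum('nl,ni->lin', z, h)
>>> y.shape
(5, 2, 2, 2)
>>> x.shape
(2, 2)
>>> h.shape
(5, 11)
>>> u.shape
(5, 2, 2, 2)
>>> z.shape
(5, 2)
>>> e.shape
(11, 2)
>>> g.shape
(2, 2, 11, 5, 2)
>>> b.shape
(2, 11, 5)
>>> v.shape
(11, 5, 2)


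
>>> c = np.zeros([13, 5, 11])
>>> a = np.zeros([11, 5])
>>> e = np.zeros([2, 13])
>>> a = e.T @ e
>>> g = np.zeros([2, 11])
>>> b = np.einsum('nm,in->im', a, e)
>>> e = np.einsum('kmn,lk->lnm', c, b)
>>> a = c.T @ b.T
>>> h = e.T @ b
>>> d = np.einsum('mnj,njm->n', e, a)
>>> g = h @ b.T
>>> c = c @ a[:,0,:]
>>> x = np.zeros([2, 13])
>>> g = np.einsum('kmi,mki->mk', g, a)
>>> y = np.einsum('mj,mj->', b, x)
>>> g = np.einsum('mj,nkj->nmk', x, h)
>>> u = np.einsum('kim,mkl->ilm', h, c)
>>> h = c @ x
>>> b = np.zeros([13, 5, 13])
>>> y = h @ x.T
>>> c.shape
(13, 5, 2)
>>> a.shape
(11, 5, 2)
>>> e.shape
(2, 11, 5)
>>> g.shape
(5, 2, 11)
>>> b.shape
(13, 5, 13)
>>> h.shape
(13, 5, 13)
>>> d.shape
(11,)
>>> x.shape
(2, 13)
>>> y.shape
(13, 5, 2)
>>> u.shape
(11, 2, 13)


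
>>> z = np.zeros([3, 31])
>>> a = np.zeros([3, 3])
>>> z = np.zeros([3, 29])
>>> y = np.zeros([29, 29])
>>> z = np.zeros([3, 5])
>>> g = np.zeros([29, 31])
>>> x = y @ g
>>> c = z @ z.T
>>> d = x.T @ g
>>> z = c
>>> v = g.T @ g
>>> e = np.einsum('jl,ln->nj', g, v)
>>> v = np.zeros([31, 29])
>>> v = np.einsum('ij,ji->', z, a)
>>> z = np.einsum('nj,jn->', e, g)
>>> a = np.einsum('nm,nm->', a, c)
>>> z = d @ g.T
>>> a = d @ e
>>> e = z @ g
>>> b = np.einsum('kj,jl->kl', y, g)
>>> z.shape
(31, 29)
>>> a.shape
(31, 29)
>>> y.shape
(29, 29)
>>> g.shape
(29, 31)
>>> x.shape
(29, 31)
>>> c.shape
(3, 3)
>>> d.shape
(31, 31)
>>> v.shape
()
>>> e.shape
(31, 31)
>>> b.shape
(29, 31)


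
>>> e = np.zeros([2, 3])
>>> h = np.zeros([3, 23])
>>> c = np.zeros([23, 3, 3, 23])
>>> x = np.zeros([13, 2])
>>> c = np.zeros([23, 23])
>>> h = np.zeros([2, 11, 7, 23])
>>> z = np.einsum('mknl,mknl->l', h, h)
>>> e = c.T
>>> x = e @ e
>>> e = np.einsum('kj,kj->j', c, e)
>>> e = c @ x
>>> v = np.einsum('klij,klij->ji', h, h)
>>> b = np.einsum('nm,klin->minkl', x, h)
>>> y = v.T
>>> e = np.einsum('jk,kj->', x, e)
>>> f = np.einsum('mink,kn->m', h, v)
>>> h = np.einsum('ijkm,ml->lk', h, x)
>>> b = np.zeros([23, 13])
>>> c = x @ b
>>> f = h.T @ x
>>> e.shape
()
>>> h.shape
(23, 7)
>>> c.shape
(23, 13)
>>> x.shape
(23, 23)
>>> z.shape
(23,)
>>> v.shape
(23, 7)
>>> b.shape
(23, 13)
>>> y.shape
(7, 23)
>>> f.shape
(7, 23)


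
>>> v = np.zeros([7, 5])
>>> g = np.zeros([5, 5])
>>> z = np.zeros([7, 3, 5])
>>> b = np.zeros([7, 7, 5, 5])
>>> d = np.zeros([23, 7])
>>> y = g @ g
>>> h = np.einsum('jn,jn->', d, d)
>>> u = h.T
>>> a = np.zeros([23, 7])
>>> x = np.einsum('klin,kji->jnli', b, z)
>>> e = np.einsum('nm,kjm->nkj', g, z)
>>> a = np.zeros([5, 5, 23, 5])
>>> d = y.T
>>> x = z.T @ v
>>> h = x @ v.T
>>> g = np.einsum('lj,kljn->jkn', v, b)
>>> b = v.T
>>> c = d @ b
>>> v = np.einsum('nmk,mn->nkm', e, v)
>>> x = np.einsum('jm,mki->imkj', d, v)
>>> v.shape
(5, 3, 7)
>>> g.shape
(5, 7, 5)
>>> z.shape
(7, 3, 5)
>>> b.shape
(5, 7)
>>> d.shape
(5, 5)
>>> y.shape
(5, 5)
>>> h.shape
(5, 3, 7)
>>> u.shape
()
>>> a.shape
(5, 5, 23, 5)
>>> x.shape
(7, 5, 3, 5)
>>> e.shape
(5, 7, 3)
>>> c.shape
(5, 7)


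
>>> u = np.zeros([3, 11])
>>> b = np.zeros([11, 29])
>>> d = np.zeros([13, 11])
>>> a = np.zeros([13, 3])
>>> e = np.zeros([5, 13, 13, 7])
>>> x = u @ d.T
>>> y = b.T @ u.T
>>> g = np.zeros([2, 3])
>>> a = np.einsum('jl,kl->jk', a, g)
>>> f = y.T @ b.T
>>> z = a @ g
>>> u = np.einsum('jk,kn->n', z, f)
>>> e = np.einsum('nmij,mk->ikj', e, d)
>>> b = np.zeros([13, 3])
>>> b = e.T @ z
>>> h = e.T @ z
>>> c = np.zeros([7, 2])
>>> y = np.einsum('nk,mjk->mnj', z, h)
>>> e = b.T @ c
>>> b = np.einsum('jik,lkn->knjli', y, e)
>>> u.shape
(11,)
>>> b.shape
(11, 2, 7, 3, 13)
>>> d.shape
(13, 11)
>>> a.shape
(13, 2)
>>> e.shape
(3, 11, 2)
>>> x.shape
(3, 13)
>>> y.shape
(7, 13, 11)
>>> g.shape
(2, 3)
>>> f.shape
(3, 11)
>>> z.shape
(13, 3)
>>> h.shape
(7, 11, 3)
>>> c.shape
(7, 2)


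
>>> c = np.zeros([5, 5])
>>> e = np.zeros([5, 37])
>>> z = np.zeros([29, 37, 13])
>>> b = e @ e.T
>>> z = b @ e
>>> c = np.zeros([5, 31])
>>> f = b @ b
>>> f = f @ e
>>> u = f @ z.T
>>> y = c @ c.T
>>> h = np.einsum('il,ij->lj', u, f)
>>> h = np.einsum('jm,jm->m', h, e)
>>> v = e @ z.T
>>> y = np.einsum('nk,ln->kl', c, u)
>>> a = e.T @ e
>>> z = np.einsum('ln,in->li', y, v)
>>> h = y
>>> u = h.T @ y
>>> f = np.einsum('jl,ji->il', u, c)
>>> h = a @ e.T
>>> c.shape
(5, 31)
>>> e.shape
(5, 37)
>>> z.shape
(31, 5)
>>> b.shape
(5, 5)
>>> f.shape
(31, 5)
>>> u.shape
(5, 5)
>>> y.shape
(31, 5)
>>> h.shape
(37, 5)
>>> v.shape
(5, 5)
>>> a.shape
(37, 37)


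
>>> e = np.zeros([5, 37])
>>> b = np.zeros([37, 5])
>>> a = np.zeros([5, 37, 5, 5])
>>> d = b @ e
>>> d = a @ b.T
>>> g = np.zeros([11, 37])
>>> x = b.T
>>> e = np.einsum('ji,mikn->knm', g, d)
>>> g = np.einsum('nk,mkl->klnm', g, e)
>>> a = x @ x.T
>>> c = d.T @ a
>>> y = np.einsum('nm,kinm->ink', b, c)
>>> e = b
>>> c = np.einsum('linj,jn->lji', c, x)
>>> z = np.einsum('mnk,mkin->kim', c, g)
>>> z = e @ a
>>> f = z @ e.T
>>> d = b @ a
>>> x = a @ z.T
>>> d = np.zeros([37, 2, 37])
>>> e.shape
(37, 5)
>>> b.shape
(37, 5)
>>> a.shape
(5, 5)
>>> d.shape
(37, 2, 37)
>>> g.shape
(37, 5, 11, 5)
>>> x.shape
(5, 37)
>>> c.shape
(37, 5, 5)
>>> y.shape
(5, 37, 37)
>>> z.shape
(37, 5)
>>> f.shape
(37, 37)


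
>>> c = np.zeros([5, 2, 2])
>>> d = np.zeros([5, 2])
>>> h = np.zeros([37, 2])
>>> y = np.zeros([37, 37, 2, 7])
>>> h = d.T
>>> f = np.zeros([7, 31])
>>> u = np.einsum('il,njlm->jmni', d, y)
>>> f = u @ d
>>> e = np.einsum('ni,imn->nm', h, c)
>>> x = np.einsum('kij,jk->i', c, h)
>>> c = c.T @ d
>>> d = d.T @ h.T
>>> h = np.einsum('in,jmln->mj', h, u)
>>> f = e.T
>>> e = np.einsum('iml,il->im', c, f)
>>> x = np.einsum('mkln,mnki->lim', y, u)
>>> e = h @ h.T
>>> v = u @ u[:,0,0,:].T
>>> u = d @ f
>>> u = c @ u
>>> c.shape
(2, 2, 2)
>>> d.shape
(2, 2)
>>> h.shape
(7, 37)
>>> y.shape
(37, 37, 2, 7)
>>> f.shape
(2, 2)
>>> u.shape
(2, 2, 2)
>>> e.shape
(7, 7)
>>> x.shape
(2, 5, 37)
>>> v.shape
(37, 7, 37, 37)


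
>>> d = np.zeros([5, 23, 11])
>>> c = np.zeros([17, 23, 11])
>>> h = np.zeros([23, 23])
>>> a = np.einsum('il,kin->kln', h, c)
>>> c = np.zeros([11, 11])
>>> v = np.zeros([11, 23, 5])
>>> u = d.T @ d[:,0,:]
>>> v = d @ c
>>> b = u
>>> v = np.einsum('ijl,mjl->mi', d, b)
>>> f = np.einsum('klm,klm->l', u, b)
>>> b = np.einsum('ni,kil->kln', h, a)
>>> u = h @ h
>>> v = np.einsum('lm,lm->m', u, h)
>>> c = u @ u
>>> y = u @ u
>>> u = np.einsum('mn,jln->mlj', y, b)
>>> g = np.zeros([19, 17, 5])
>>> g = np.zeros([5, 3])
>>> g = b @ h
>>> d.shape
(5, 23, 11)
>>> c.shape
(23, 23)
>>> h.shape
(23, 23)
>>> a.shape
(17, 23, 11)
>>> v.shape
(23,)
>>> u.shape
(23, 11, 17)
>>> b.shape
(17, 11, 23)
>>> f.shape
(23,)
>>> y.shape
(23, 23)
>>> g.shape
(17, 11, 23)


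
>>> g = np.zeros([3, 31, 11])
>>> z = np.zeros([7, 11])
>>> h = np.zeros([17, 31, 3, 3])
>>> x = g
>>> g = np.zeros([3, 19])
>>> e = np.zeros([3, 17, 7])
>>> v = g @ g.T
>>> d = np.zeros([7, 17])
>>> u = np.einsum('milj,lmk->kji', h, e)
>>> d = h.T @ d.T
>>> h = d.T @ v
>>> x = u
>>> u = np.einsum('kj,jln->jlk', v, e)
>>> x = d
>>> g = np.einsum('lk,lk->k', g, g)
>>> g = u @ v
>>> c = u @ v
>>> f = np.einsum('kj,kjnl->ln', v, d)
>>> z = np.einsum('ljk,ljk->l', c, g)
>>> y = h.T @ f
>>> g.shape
(3, 17, 3)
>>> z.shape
(3,)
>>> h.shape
(7, 31, 3, 3)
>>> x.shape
(3, 3, 31, 7)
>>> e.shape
(3, 17, 7)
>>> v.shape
(3, 3)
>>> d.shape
(3, 3, 31, 7)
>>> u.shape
(3, 17, 3)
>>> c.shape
(3, 17, 3)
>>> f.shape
(7, 31)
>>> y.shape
(3, 3, 31, 31)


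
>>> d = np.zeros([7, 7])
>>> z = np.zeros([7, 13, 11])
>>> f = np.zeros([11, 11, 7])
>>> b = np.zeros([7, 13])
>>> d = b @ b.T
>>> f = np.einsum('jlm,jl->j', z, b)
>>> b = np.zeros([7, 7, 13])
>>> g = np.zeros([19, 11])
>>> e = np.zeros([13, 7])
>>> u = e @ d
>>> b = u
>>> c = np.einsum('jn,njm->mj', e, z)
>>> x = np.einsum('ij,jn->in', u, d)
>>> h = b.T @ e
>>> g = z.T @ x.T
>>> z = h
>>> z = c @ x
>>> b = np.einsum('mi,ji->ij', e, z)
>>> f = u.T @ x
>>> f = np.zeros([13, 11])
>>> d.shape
(7, 7)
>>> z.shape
(11, 7)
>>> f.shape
(13, 11)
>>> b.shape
(7, 11)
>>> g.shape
(11, 13, 13)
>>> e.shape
(13, 7)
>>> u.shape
(13, 7)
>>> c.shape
(11, 13)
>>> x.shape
(13, 7)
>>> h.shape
(7, 7)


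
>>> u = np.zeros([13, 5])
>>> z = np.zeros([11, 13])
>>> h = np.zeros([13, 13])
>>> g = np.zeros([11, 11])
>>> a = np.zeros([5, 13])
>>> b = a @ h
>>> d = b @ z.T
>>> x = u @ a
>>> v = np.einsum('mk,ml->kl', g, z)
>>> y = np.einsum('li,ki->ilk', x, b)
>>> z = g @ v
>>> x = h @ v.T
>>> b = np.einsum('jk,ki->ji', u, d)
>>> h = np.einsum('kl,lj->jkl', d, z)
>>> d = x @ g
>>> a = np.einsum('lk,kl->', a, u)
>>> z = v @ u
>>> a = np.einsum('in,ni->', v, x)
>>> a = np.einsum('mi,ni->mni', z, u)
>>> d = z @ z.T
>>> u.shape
(13, 5)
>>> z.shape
(11, 5)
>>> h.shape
(13, 5, 11)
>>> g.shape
(11, 11)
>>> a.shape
(11, 13, 5)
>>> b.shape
(13, 11)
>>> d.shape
(11, 11)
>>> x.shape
(13, 11)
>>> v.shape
(11, 13)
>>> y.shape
(13, 13, 5)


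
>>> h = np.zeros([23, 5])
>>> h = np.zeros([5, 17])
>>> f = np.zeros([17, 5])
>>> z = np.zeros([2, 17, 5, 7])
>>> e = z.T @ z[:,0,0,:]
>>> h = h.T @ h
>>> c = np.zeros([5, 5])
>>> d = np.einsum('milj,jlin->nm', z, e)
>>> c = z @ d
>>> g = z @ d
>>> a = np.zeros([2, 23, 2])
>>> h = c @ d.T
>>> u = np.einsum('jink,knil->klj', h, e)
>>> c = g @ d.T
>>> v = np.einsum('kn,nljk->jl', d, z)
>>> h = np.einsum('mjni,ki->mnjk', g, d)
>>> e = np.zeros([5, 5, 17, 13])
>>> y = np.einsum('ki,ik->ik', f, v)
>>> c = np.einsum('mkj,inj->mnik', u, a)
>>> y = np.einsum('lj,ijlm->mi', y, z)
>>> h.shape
(2, 5, 17, 7)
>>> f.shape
(17, 5)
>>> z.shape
(2, 17, 5, 7)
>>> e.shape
(5, 5, 17, 13)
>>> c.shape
(7, 23, 2, 7)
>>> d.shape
(7, 2)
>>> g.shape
(2, 17, 5, 2)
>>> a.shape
(2, 23, 2)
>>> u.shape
(7, 7, 2)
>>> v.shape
(5, 17)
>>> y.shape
(7, 2)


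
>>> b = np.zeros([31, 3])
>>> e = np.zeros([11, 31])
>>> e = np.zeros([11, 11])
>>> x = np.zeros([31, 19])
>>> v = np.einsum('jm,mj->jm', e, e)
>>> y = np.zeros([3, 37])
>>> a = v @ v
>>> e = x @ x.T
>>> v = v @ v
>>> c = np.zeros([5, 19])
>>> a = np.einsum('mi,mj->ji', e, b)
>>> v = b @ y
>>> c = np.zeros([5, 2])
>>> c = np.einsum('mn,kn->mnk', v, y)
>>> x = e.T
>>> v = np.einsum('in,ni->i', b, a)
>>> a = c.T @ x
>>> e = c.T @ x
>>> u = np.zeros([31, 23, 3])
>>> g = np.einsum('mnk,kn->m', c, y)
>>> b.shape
(31, 3)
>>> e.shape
(3, 37, 31)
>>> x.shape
(31, 31)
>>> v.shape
(31,)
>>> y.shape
(3, 37)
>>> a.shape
(3, 37, 31)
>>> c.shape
(31, 37, 3)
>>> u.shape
(31, 23, 3)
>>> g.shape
(31,)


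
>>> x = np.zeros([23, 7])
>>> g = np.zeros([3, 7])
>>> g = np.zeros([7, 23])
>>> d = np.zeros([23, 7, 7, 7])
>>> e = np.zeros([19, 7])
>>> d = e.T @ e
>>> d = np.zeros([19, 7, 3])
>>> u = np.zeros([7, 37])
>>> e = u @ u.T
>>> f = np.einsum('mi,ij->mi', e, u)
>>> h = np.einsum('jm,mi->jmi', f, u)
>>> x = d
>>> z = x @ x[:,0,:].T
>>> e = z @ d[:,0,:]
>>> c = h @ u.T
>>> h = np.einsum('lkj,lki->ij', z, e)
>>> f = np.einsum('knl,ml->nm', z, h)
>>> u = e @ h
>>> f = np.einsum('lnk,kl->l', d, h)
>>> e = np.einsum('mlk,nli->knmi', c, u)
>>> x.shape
(19, 7, 3)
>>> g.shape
(7, 23)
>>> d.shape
(19, 7, 3)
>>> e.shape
(7, 19, 7, 19)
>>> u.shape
(19, 7, 19)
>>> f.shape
(19,)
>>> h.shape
(3, 19)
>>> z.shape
(19, 7, 19)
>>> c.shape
(7, 7, 7)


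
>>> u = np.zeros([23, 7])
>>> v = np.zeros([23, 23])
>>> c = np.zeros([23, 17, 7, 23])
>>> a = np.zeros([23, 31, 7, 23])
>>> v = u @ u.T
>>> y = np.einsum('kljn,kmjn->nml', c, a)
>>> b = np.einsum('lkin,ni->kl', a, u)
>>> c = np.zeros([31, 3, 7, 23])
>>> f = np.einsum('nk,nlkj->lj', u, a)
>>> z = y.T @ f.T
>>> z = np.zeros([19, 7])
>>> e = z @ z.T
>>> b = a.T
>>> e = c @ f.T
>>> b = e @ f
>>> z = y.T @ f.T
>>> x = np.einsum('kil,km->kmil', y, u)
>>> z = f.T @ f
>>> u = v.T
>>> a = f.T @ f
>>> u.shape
(23, 23)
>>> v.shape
(23, 23)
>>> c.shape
(31, 3, 7, 23)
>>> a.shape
(23, 23)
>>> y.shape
(23, 31, 17)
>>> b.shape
(31, 3, 7, 23)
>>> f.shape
(31, 23)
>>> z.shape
(23, 23)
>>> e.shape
(31, 3, 7, 31)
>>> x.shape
(23, 7, 31, 17)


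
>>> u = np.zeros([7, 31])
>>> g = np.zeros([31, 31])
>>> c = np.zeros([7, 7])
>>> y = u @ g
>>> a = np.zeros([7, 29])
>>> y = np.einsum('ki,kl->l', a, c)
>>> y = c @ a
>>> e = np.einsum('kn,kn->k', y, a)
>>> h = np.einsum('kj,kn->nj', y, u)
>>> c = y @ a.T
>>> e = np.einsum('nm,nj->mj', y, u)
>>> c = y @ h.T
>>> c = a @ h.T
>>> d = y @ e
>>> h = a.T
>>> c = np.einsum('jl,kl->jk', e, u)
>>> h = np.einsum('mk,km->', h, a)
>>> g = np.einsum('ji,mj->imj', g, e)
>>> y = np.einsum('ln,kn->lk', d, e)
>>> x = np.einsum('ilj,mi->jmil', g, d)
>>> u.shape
(7, 31)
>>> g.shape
(31, 29, 31)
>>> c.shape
(29, 7)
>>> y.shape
(7, 29)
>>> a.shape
(7, 29)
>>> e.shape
(29, 31)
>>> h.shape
()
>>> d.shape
(7, 31)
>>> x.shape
(31, 7, 31, 29)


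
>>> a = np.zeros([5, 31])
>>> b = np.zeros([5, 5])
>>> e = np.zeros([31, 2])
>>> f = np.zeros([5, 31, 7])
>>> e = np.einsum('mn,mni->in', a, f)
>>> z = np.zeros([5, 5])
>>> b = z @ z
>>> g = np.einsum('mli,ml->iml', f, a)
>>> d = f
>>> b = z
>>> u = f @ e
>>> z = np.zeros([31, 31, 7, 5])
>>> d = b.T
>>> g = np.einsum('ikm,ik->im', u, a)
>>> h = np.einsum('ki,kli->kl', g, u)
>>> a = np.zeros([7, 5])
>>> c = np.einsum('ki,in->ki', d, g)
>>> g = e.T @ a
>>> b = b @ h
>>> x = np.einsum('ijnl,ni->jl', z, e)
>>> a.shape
(7, 5)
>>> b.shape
(5, 31)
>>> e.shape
(7, 31)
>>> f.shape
(5, 31, 7)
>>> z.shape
(31, 31, 7, 5)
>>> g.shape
(31, 5)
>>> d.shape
(5, 5)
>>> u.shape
(5, 31, 31)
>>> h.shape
(5, 31)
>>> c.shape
(5, 5)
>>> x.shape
(31, 5)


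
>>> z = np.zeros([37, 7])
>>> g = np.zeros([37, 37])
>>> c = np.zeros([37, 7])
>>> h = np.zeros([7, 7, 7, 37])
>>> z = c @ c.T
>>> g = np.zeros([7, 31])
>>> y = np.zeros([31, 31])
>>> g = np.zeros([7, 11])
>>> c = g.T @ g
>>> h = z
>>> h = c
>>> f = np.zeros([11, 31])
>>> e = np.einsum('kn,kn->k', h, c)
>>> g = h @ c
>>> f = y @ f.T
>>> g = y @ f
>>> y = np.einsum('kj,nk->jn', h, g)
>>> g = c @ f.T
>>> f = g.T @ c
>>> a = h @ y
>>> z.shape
(37, 37)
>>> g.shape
(11, 31)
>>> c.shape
(11, 11)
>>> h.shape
(11, 11)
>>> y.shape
(11, 31)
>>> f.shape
(31, 11)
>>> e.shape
(11,)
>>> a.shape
(11, 31)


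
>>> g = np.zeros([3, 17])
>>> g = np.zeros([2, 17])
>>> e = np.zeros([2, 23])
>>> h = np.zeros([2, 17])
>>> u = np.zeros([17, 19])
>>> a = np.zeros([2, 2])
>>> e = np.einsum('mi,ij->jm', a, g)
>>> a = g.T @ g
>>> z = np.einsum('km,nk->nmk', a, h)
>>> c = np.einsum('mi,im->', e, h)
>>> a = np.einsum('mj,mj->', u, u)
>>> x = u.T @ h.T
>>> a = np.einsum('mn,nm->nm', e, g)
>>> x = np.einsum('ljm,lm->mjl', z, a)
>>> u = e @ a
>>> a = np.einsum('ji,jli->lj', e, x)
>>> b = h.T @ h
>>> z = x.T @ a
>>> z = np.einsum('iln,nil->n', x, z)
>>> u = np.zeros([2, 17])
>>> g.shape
(2, 17)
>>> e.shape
(17, 2)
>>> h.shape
(2, 17)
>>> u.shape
(2, 17)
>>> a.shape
(17, 17)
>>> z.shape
(2,)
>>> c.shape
()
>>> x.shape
(17, 17, 2)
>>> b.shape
(17, 17)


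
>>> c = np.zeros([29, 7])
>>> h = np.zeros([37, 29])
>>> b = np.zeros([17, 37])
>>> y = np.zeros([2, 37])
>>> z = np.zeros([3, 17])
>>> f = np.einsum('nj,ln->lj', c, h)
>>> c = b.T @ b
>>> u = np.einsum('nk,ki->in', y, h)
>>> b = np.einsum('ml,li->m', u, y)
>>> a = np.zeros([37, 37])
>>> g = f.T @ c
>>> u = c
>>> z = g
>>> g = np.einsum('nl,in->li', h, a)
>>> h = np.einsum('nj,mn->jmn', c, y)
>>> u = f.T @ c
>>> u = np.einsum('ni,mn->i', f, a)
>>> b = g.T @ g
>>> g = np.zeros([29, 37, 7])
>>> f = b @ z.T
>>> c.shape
(37, 37)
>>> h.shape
(37, 2, 37)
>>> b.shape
(37, 37)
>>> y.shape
(2, 37)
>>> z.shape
(7, 37)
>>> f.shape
(37, 7)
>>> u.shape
(7,)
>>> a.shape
(37, 37)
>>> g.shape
(29, 37, 7)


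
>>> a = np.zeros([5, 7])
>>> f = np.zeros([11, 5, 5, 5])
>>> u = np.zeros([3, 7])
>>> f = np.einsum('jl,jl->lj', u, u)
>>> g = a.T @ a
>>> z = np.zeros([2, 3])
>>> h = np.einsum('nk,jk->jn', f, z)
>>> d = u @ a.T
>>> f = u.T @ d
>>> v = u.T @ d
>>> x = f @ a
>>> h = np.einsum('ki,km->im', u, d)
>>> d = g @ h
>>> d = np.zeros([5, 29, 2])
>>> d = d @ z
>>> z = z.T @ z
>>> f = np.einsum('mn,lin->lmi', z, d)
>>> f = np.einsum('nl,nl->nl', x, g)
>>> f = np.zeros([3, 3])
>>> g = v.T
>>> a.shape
(5, 7)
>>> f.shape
(3, 3)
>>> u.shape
(3, 7)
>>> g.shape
(5, 7)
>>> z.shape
(3, 3)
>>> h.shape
(7, 5)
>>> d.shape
(5, 29, 3)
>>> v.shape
(7, 5)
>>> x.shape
(7, 7)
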